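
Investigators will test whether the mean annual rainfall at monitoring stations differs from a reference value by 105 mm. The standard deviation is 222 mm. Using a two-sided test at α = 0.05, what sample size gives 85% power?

For a one-sample z-test, n = ((z_{α/2} + z_β)·σ/δ)².
z_{α/2} = 1.960 (two-sided α = 0.05); z_β = 1.036 (power 85% → β = 0.15).
n = (2.996 × 222 / 105)² = 40.12
Round up: n = 41.

41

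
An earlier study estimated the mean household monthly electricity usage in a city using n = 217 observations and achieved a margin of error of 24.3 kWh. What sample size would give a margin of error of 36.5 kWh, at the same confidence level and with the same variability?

Margin of error scales as 1/√n, so n₂ = n₁·(E₁/E₂)².
n₂ = 217 × (24.3/36.5)² = 217 × 0.4432 = 96.17
Round up: n₂ = 97.

n = 97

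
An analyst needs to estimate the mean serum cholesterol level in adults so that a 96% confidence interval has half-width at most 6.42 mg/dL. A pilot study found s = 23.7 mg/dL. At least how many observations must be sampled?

58

For a mean, the margin of error is E = z·σ/√n, so n = (zσ/E)².
At 96% confidence, z = 2.054.
n = (2.054 × 23.7 / 6.42)² = 57.49
Round up: n = 58.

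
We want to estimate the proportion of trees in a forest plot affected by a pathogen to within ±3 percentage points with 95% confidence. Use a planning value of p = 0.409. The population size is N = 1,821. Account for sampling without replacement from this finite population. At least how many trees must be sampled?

For a proportion with margin E = 0.03 at 95% confidence, z = 1.960.
n = p̂(1−p̂)(z/E)² = 0.409 × 0.591 × (1.960/0.03)² = 1031.76 — call this n₀.
Finite-population correction with N = 1,821: n = n₀ / (1 + (n₀−1)/N) = 1031.76 / 1.566 = 658.85
Round up: n = 659.

659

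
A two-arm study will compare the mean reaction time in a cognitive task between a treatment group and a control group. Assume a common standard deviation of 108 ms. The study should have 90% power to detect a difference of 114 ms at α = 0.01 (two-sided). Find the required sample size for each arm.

27 per group

For two equal groups, n per group = 2·((z_{α/2} + z_β)·σ/δ)².
z_{α/2} = 2.576; z_β = 1.282 (power 90%).
n = 2 × (3.858 × 108 / 114)² = 2 × 13.36 = 26.72
Round up: n = 27 per group.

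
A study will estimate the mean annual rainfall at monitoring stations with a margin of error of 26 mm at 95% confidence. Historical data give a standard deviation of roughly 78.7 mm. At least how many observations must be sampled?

For a mean, the margin of error is E = z·σ/√n, so n = (zσ/E)².
At 95% confidence, z = 1.960.
n = (1.960 × 78.7 / 26)² = 35.20
Round up: n = 36.

n = 36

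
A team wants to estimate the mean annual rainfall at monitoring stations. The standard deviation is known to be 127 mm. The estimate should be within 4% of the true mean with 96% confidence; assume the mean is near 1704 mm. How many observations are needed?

For a mean, the margin of error is E = z·σ/√n, so n = (zσ/E)².
At 96% confidence, z = 2.054.
E = 4% of 1704 = 68.16 mm.
n = (2.054 × 127 / 68.16)² = 14.65
Round up: n = 15.

n = 15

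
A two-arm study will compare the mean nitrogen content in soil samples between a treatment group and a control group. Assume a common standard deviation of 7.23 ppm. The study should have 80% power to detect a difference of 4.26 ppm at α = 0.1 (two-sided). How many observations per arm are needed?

For two equal groups, n per group = 2·((z_{α/2} + z_β)·σ/δ)².
z_{α/2} = 1.645; z_β = 0.842 (power 80%).
n = 2 × (2.487 × 7.23 / 4.26)² = 2 × 17.82 = 35.64
Round up: n = 36 per group.

36 per group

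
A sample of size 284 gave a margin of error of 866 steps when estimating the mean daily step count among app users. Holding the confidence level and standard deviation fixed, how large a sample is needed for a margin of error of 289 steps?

2551

Margin of error scales as 1/√n, so n₂ = n₁·(E₁/E₂)².
n₂ = 284 × (866/289)² = 284 × 8.979 = 2550.04
Round up: n₂ = 2551.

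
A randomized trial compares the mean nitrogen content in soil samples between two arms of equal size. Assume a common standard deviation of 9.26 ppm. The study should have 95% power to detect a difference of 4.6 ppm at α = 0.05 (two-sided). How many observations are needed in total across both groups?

For two equal groups, n per group = 2·((z_{α/2} + z_β)·σ/δ)².
z_{α/2} = 1.960; z_β = 1.645 (power 95%).
n = 2 × (3.605 × 9.26 / 4.6)² = 2 × 52.66 = 105.32
Round up: n = 106 per group.
Total across both groups: 2 × 106 = 212.

212 total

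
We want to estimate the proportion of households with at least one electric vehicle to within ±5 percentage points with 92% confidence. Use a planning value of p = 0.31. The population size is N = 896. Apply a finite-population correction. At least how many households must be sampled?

For a proportion with margin E = 0.05 at 92% confidence, z = 1.751.
n = p̂(1−p̂)(z/E)² = 0.31 × 0.69 × (1.751/0.05)² = 262.33 — call this n₀.
Finite-population correction with N = 896: n = n₀ / (1 + (n₀−1)/N) = 262.33 / 1.292 = 203.04
Round up: n = 204.

204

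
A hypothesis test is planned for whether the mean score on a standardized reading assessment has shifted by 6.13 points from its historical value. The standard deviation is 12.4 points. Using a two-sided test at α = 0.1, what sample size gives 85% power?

n = 30

For a one-sample z-test, n = ((z_{α/2} + z_β)·σ/δ)².
z_{α/2} = 1.645 (two-sided α = 0.1); z_β = 1.036 (power 85% → β = 0.15).
n = (2.681 × 12.4 / 6.13)² = 29.41
Round up: n = 30.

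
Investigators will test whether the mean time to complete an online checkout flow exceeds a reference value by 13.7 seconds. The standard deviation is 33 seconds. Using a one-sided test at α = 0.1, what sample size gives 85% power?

32

For a one-sample z-test, n = ((z_α + z_β)·σ/δ)².
z_α = 1.282 (one-sided α = 0.1); z_β = 1.036 (power 85% → β = 0.15).
n = (2.318 × 33 / 13.7)² = 31.18
Round up: n = 32.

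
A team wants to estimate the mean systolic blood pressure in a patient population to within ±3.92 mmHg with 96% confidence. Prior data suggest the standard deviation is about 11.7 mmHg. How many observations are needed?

For a mean, the margin of error is E = z·σ/√n, so n = (zσ/E)².
At 96% confidence, z = 2.054.
n = (2.054 × 11.7 / 3.92)² = 37.58
Round up: n = 38.

n = 38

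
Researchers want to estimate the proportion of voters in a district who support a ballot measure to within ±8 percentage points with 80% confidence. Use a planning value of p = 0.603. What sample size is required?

For a proportion with margin E = 0.08 at 80% confidence, z = 1.282.
n = p̂(1−p̂)(z/E)² = 0.603 × 0.397 × (1.282/0.08)² = 61.48
Round up: n = 62.

62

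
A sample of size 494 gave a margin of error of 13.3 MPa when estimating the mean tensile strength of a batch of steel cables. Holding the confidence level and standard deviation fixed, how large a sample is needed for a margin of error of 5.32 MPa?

n = 3088

Margin of error scales as 1/√n, so n₂ = n₁·(E₁/E₂)².
n₂ = 494 × (13.3/5.32)² = 494 × 6.25 = 3087.50
Round up: n₂ = 3088.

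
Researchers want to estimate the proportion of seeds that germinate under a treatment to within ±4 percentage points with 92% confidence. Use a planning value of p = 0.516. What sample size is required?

479

For a proportion with margin E = 0.04 at 92% confidence, z = 1.751.
n = p̂(1−p̂)(z/E)² = 0.516 × 0.484 × (1.751/0.04)² = 478.57
Round up: n = 479.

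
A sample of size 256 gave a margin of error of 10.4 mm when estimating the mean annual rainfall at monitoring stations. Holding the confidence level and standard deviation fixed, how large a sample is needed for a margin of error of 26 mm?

Margin of error scales as 1/√n, so n₂ = n₁·(E₁/E₂)².
n₂ = 256 × (10.4/26)² = 256 × 0.16 = 40.96
Round up: n₂ = 41.

n = 41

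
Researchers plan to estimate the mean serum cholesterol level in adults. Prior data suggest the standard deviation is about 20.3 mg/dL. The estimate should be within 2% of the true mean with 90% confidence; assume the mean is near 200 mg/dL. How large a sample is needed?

70

For a mean, the margin of error is E = z·σ/√n, so n = (zσ/E)².
At 90% confidence, z = 1.645.
E = 2% of 200 = 4 mg/dL.
n = (1.645 × 20.3 / 4)² = 69.70
Round up: n = 70.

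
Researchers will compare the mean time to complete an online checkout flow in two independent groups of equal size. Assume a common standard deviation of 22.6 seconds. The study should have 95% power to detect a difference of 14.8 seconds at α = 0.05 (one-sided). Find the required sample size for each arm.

For two equal groups, n per group = 2·((z_α + z_β)·σ/δ)².
z_α = 1.645; z_β = 1.645 (power 95%).
n = 2 × (3.290 × 22.6 / 14.8)² = 2 × 25.24 = 50.48
Round up: n = 51 per group.

51 per group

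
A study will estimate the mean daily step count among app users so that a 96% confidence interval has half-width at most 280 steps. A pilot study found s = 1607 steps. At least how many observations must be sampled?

For a mean, the margin of error is E = z·σ/√n, so n = (zσ/E)².
At 96% confidence, z = 2.054.
n = (2.054 × 1607 / 280)² = 138.97
Round up: n = 139.

139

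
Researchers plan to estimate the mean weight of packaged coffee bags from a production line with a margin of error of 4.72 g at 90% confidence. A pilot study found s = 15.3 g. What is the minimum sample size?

29

For a mean, the margin of error is E = z·σ/√n, so n = (zσ/E)².
At 90% confidence, z = 1.645.
n = (1.645 × 15.3 / 4.72)² = 28.43
Round up: n = 29.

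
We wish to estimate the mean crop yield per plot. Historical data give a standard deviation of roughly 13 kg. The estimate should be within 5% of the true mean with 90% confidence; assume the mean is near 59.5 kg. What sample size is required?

For a mean, the margin of error is E = z·σ/√n, so n = (zσ/E)².
At 90% confidence, z = 1.645.
E = 5% of 59.5 = 2.975 kg.
n = (1.645 × 13 / 2.975)² = 51.67
Round up: n = 52.

n = 52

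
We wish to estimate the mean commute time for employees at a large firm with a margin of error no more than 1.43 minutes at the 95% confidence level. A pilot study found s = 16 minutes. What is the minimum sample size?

For a mean, the margin of error is E = z·σ/√n, so n = (zσ/E)².
At 95% confidence, z = 1.960.
n = (1.960 × 16 / 1.43)² = 480.93
Round up: n = 481.

481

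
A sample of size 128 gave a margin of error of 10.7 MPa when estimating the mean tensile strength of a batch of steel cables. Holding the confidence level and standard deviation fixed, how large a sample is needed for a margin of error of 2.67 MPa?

Margin of error scales as 1/√n, so n₂ = n₁·(E₁/E₂)².
n₂ = 128 × (10.7/2.67)² = 128 × 16.06 = 2055.68
Round up: n₂ = 2056.

2056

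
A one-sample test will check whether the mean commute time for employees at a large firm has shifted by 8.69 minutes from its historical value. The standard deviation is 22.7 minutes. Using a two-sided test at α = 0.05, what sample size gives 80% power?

For a one-sample z-test, n = ((z_{α/2} + z_β)·σ/δ)².
z_{α/2} = 1.960 (two-sided α = 0.05); z_β = 0.842 (power 80% → β = 0.2).
n = (2.802 × 22.7 / 8.69)² = 53.57
Round up: n = 54.

54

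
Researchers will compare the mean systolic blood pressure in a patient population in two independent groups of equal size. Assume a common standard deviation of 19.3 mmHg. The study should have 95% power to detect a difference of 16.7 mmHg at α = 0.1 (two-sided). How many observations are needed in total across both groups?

58 total

For two equal groups, n per group = 2·((z_{α/2} + z_β)·σ/δ)².
z_{α/2} = 1.645; z_β = 1.645 (power 95%).
n = 2 × (3.290 × 19.3 / 16.7)² = 2 × 14.46 = 28.92
Round up: n = 29 per group.
Total across both groups: 2 × 29 = 58.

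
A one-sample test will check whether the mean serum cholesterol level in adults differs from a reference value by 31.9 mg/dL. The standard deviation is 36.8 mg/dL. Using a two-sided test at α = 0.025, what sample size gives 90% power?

For a one-sample z-test, n = ((z_{α/2} + z_β)·σ/δ)².
z_{α/2} = 2.241 (two-sided α = 0.025); z_β = 1.282 (power 90% → β = 0.1).
n = (3.523 × 36.8 / 31.9)² = 16.52
Round up: n = 17.

17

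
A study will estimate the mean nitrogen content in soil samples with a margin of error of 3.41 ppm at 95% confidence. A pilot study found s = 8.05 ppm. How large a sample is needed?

22

For a mean, the margin of error is E = z·σ/√n, so n = (zσ/E)².
At 95% confidence, z = 1.960.
n = (1.960 × 8.05 / 3.41)² = 21.41
Round up: n = 22.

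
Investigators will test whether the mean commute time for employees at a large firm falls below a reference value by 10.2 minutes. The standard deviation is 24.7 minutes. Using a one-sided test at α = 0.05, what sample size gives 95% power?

64

For a one-sample z-test, n = ((z_α + z_β)·σ/δ)².
z_α = 1.645 (one-sided α = 0.05); z_β = 1.645 (power 95% → β = 0.05).
n = (3.290 × 24.7 / 10.2)² = 63.47
Round up: n = 64.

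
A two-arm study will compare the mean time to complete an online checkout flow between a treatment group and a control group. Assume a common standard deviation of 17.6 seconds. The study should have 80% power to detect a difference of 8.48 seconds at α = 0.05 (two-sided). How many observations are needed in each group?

For two equal groups, n per group = 2·((z_{α/2} + z_β)·σ/δ)².
z_{α/2} = 1.960; z_β = 0.842 (power 80%).
n = 2 × (2.802 × 17.6 / 8.48)² = 2 × 33.82 = 67.64
Round up: n = 68 per group.

68 per group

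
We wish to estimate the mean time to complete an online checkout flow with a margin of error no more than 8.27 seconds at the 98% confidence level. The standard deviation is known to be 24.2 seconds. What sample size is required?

47

For a mean, the margin of error is E = z·σ/√n, so n = (zσ/E)².
At 98% confidence, z = 2.326.
n = (2.326 × 24.2 / 8.27)² = 46.33
Round up: n = 47.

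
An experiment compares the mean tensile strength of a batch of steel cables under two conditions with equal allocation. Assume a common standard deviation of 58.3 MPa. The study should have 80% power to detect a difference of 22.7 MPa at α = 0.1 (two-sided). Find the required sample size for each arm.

82 per group

For two equal groups, n per group = 2·((z_{α/2} + z_β)·σ/δ)².
z_{α/2} = 1.645; z_β = 0.842 (power 80%).
n = 2 × (2.487 × 58.3 / 22.7)² = 2 × 40.80 = 81.60
Round up: n = 82 per group.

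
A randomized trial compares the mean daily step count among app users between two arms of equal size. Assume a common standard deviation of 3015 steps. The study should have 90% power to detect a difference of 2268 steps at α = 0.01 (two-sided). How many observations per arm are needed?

For two equal groups, n per group = 2·((z_{α/2} + z_β)·σ/δ)².
z_{α/2} = 2.576; z_β = 1.282 (power 90%).
n = 2 × (3.858 × 3015 / 2268)² = 2 × 26.30 = 52.60
Round up: n = 53 per group.

53 per group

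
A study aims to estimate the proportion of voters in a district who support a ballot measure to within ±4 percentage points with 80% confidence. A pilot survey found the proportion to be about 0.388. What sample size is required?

For a proportion with margin E = 0.04 at 80% confidence, z = 1.282.
n = p̂(1−p̂)(z/E)² = 0.388 × 0.612 × (1.282/0.04)² = 243.92
Round up: n = 244.

n = 244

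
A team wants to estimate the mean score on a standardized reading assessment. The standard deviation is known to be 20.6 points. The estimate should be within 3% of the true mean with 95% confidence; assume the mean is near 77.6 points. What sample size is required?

301

For a mean, the margin of error is E = z·σ/√n, so n = (zσ/E)².
At 95% confidence, z = 1.960.
E = 3% of 77.6 = 2.328 points.
n = (1.960 × 20.6 / 2.328)² = 300.80
Round up: n = 301.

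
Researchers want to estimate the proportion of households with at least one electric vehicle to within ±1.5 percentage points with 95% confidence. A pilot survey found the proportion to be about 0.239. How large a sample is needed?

3106

For a proportion with margin E = 0.015 at 95% confidence, z = 1.960.
n = p̂(1−p̂)(z/E)² = 0.239 × 0.761 × (1.960/0.015)² = 3105.36
Round up: n = 3106.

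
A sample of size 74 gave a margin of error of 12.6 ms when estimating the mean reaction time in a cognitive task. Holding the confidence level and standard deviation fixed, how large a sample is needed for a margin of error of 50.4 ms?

Margin of error scales as 1/√n, so n₂ = n₁·(E₁/E₂)².
n₂ = 74 × (12.6/50.4)² = 74 × 0.0625 = 4.62
Round up: n₂ = 5.

n = 5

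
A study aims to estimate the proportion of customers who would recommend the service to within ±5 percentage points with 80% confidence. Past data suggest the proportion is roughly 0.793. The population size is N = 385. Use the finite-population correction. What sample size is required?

For a proportion with margin E = 0.05 at 80% confidence, z = 1.282.
n = p̂(1−p̂)(z/E)² = 0.793 × 0.207 × (1.282/0.05)² = 107.91 — call this n₀.
Finite-population correction with N = 385: n = n₀ / (1 + (n₀−1)/N) = 107.91 / 1.278 = 84.44
Round up: n = 85.

85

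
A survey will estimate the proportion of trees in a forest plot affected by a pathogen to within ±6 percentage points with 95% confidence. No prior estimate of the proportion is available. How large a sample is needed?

For a proportion with margin E = 0.06 at 95% confidence, z = 1.960.
With no prior estimate, use p = 0.5, which maximizes p(1−p) at 0.25.
n = 0.25 × (z/E)² = 0.25 × (1.960/0.06)² = 266.78
Round up: n = 267.

267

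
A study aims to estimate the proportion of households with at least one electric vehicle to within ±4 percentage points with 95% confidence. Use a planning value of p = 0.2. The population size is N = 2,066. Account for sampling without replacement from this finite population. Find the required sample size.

325

For a proportion with margin E = 0.04 at 95% confidence, z = 1.960.
n = p̂(1−p̂)(z/E)² = 0.2 × 0.8 × (1.960/0.04)² = 384.16 — call this n₀.
Finite-population correction with N = 2,066: n = n₀ / (1 + (n₀−1)/N) = 384.16 / 1.185 = 324.19
Round up: n = 325.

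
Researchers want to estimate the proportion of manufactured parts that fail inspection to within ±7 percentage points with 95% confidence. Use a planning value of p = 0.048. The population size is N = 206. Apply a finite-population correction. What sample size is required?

For a proportion with margin E = 0.07 at 95% confidence, z = 1.960.
n = p̂(1−p̂)(z/E)² = 0.048 × 0.952 × (1.960/0.07)² = 35.83 — call this n₀.
Finite-population correction with N = 206: n = n₀ / (1 + (n₀−1)/N) = 35.83 / 1.169 = 30.65
Round up: n = 31.

31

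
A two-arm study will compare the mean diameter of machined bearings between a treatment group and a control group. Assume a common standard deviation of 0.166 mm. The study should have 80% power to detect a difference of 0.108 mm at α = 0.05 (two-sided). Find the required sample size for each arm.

38 per group

For two equal groups, n per group = 2·((z_{α/2} + z_β)·σ/δ)².
z_{α/2} = 1.960; z_β = 0.842 (power 80%).
n = 2 × (2.802 × 0.166 / 0.108)² = 2 × 18.55 = 37.10
Round up: n = 38 per group.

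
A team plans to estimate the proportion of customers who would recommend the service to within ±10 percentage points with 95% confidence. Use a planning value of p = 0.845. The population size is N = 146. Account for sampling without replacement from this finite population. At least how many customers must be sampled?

38

For a proportion with margin E = 0.1 at 95% confidence, z = 1.960.
n = p̂(1−p̂)(z/E)² = 0.845 × 0.155 × (1.960/0.1)² = 50.32 — call this n₀.
Finite-population correction with N = 146: n = n₀ / (1 + (n₀−1)/N) = 50.32 / 1.338 = 37.61
Round up: n = 38.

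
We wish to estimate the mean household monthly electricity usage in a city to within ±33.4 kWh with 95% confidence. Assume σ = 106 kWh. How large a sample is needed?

39

For a mean, the margin of error is E = z·σ/√n, so n = (zσ/E)².
At 95% confidence, z = 1.960.
n = (1.960 × 106 / 33.4)² = 38.69
Round up: n = 39.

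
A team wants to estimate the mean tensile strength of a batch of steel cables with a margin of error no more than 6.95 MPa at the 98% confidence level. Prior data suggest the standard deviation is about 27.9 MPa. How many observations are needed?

88

For a mean, the margin of error is E = z·σ/√n, so n = (zσ/E)².
At 98% confidence, z = 2.326.
n = (2.326 × 27.9 / 6.95)² = 87.19
Round up: n = 88.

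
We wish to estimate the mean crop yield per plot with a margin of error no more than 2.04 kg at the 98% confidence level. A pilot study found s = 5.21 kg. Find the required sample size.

36

For a mean, the margin of error is E = z·σ/√n, so n = (zσ/E)².
At 98% confidence, z = 2.326.
n = (2.326 × 5.21 / 2.04)² = 35.29
Round up: n = 36.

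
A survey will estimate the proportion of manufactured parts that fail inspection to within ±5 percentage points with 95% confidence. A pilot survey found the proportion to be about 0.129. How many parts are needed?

For a proportion with margin E = 0.05 at 95% confidence, z = 1.960.
n = p̂(1−p̂)(z/E)² = 0.129 × 0.871 × (1.960/0.05)² = 172.66
Round up: n = 173.

173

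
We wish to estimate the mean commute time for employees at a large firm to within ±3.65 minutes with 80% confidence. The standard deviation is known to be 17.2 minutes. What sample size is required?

For a mean, the margin of error is E = z·σ/√n, so n = (zσ/E)².
At 80% confidence, z = 1.282.
n = (1.282 × 17.2 / 3.65)² = 36.50
Round up: n = 37.

37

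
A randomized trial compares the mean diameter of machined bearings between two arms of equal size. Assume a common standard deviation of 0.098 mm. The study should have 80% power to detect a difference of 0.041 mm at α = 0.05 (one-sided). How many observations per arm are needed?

71 per group

For two equal groups, n per group = 2·((z_α + z_β)·σ/δ)².
z_α = 1.645; z_β = 0.842 (power 80%).
n = 2 × (2.487 × 0.098 / 0.041)² = 2 × 35.34 = 70.68
Round up: n = 71 per group.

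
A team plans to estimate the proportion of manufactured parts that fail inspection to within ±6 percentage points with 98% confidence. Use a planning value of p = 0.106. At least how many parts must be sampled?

For a proportion with margin E = 0.06 at 98% confidence, z = 2.326.
n = p̂(1−p̂)(z/E)² = 0.106 × 0.894 × (2.326/0.06)² = 142.42
Round up: n = 143.

143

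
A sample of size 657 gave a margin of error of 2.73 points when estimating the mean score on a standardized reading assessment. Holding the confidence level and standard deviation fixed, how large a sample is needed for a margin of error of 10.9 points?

42

Margin of error scales as 1/√n, so n₂ = n₁·(E₁/E₂)².
n₂ = 657 × (2.73/10.9)² = 657 × 0.06273 = 41.21
Round up: n₂ = 42.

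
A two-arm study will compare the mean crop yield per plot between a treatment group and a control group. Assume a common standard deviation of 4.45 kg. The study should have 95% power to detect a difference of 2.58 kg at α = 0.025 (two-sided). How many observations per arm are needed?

For two equal groups, n per group = 2·((z_{α/2} + z_β)·σ/δ)².
z_{α/2} = 2.241; z_β = 1.645 (power 95%).
n = 2 × (3.886 × 4.45 / 2.58)² = 2 × 44.92 = 89.84
Round up: n = 90 per group.

90 per group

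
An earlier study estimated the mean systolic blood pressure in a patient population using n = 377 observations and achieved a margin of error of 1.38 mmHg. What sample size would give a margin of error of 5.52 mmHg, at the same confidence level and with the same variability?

24

Margin of error scales as 1/√n, so n₂ = n₁·(E₁/E₂)².
n₂ = 377 × (1.38/5.52)² = 377 × 0.0625 = 23.56
Round up: n₂ = 24.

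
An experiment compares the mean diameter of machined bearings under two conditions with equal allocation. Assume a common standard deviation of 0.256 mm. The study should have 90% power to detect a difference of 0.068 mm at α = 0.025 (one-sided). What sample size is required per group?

For two equal groups, n per group = 2·((z_α + z_β)·σ/δ)².
z_α = 1.960; z_β = 1.282 (power 90%).
n = 2 × (3.242 × 0.256 / 0.068)² = 2 × 148.97 = 297.94
Round up: n = 298 per group.

298 per group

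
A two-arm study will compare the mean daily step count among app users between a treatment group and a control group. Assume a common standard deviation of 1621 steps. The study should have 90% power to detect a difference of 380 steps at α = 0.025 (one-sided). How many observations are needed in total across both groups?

766 total

For two equal groups, n per group = 2·((z_α + z_β)·σ/δ)².
z_α = 1.960; z_β = 1.282 (power 90%).
n = 2 × (3.242 × 1621 / 380)² = 2 × 191.26 = 382.52
Round up: n = 383 per group.
Total across both groups: 2 × 383 = 766.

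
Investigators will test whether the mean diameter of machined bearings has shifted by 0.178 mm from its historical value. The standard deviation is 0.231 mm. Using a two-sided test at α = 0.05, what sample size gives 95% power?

For a one-sample z-test, n = ((z_{α/2} + z_β)·σ/δ)².
z_{α/2} = 1.960 (two-sided α = 0.05); z_β = 1.645 (power 95% → β = 0.05).
n = (3.605 × 0.231 / 0.178)² = 21.89
Round up: n = 22.

22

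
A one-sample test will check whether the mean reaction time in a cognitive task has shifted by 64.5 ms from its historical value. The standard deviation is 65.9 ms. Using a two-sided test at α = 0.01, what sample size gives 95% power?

19

For a one-sample z-test, n = ((z_{α/2} + z_β)·σ/δ)².
z_{α/2} = 2.576 (two-sided α = 0.01); z_β = 1.645 (power 95% → β = 0.05).
n = (4.221 × 65.9 / 64.5)² = 18.60
Round up: n = 19.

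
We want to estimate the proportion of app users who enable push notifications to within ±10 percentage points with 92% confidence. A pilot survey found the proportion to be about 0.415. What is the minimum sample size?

75

For a proportion with margin E = 0.1 at 92% confidence, z = 1.751.
n = p̂(1−p̂)(z/E)² = 0.415 × 0.585 × (1.751/0.1)² = 74.43
Round up: n = 75.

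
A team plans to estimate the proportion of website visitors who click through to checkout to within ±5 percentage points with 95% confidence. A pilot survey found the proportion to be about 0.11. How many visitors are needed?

For a proportion with margin E = 0.05 at 95% confidence, z = 1.960.
n = p̂(1−p̂)(z/E)² = 0.11 × 0.89 × (1.960/0.05)² = 150.44
Round up: n = 151.

151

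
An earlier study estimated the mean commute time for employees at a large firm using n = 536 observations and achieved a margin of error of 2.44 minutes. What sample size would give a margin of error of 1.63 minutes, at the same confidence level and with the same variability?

1202

Margin of error scales as 1/√n, so n₂ = n₁·(E₁/E₂)².
n₂ = 536 × (2.44/1.63)² = 536 × 2.241 = 1201.18
Round up: n₂ = 1202.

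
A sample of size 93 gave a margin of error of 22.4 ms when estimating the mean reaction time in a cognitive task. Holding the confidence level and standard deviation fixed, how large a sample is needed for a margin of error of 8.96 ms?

Margin of error scales as 1/√n, so n₂ = n₁·(E₁/E₂)².
n₂ = 93 × (22.4/8.96)² = 93 × 6.25 = 581.25
Round up: n₂ = 582.

n = 582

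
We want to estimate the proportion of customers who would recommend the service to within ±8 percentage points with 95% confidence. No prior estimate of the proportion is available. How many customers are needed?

151

For a proportion with margin E = 0.08 at 95% confidence, z = 1.960.
With no prior estimate, use p = 0.5, which maximizes p(1−p) at 0.25.
n = 0.25 × (z/E)² = 0.25 × (1.960/0.08)² = 150.06
Round up: n = 151.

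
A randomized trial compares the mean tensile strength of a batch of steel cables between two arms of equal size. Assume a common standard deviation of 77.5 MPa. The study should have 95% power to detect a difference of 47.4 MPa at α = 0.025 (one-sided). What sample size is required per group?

For two equal groups, n per group = 2·((z_α + z_β)·σ/δ)².
z_α = 1.960; z_β = 1.645 (power 95%).
n = 2 × (3.605 × 77.5 / 47.4)² = 2 × 34.74 = 69.48
Round up: n = 70 per group.

70 per group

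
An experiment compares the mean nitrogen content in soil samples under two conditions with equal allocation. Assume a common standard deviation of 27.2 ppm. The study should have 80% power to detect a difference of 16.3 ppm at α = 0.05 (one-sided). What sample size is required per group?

For two equal groups, n per group = 2·((z_α + z_β)·σ/δ)².
z_α = 1.645; z_β = 0.842 (power 80%).
n = 2 × (2.487 × 27.2 / 16.3)² = 2 × 17.22 = 34.44
Round up: n = 35 per group.

35 per group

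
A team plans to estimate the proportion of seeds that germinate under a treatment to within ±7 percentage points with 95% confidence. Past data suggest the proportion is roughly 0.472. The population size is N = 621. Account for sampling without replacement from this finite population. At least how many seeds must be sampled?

For a proportion with margin E = 0.07 at 95% confidence, z = 1.960.
n = p̂(1−p̂)(z/E)² = 0.472 × 0.528 × (1.960/0.07)² = 195.39 — call this n₀.
Finite-population correction with N = 621: n = n₀ / (1 + (n₀−1)/N) = 195.39 / 1.313 = 148.81
Round up: n = 149.

149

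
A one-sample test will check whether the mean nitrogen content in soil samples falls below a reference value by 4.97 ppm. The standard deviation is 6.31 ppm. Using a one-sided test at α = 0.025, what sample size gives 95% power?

For a one-sample z-test, n = ((z_α + z_β)·σ/δ)².
z_α = 1.960 (one-sided α = 0.025); z_β = 1.645 (power 95% → β = 0.05).
n = (3.605 × 6.31 / 4.97)² = 20.95
Round up: n = 21.

21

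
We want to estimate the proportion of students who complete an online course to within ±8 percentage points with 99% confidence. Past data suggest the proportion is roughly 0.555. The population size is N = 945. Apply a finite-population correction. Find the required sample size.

n = 202

For a proportion with margin E = 0.08 at 99% confidence, z = 2.576.
n = p̂(1−p̂)(z/E)² = 0.555 × 0.445 × (2.576/0.08)² = 256.07 — call this n₀.
Finite-population correction with N = 945: n = n₀ / (1 + (n₀−1)/N) = 256.07 / 1.27 = 201.63
Round up: n = 202.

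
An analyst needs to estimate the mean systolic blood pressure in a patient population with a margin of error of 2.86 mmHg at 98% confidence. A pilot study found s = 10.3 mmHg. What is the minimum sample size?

For a mean, the margin of error is E = z·σ/√n, so n = (zσ/E)².
At 98% confidence, z = 2.326.
n = (2.326 × 10.3 / 2.86)² = 70.17
Round up: n = 71.

71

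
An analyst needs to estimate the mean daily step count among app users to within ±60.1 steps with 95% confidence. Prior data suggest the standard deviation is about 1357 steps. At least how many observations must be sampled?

n = 1959

For a mean, the margin of error is E = z·σ/√n, so n = (zσ/E)².
At 95% confidence, z = 1.960.
n = (1.960 × 1357 / 60.1)² = 1958.50
Round up: n = 1959.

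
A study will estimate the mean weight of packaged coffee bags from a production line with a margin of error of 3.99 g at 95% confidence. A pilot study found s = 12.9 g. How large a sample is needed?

For a mean, the margin of error is E = z·σ/√n, so n = (zσ/E)².
At 95% confidence, z = 1.960.
n = (1.960 × 12.9 / 3.99)² = 40.16
Round up: n = 41.

41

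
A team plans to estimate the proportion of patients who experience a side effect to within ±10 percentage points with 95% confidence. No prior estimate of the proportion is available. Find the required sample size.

97

For a proportion with margin E = 0.1 at 95% confidence, z = 1.960.
With no prior estimate, use p = 0.5, which maximizes p(1−p) at 0.25.
n = 0.25 × (z/E)² = 0.25 × (1.960/0.1)² = 96.04
Round up: n = 97.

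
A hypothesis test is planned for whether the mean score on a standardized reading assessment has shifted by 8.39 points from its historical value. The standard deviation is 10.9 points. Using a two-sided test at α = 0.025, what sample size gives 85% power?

19

For a one-sample z-test, n = ((z_{α/2} + z_β)·σ/δ)².
z_{α/2} = 2.241 (two-sided α = 0.025); z_β = 1.036 (power 85% → β = 0.15).
n = (3.277 × 10.9 / 8.39)² = 18.13
Round up: n = 19.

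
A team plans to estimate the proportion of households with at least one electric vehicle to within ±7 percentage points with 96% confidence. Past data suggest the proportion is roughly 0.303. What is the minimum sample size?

182

For a proportion with margin E = 0.07 at 96% confidence, z = 2.054.
n = p̂(1−p̂)(z/E)² = 0.303 × 0.697 × (2.054/0.07)² = 181.84
Round up: n = 182.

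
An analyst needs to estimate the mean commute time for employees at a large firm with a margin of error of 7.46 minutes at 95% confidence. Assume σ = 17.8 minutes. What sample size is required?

n = 22

For a mean, the margin of error is E = z·σ/√n, so n = (zσ/E)².
At 95% confidence, z = 1.960.
n = (1.960 × 17.8 / 7.46)² = 21.87
Round up: n = 22.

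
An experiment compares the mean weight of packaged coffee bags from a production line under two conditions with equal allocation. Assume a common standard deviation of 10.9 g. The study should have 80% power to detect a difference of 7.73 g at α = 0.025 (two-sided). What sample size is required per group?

38 per group

For two equal groups, n per group = 2·((z_{α/2} + z_β)·σ/δ)².
z_{α/2} = 2.241; z_β = 0.842 (power 80%).
n = 2 × (3.083 × 10.9 / 7.73)² = 2 × 18.90 = 37.80
Round up: n = 38 per group.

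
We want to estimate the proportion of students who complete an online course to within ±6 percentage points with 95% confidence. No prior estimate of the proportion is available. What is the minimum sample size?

For a proportion with margin E = 0.06 at 95% confidence, z = 1.960.
With no prior estimate, use p = 0.5, which maximizes p(1−p) at 0.25.
n = 0.25 × (z/E)² = 0.25 × (1.960/0.06)² = 266.78
Round up: n = 267.

267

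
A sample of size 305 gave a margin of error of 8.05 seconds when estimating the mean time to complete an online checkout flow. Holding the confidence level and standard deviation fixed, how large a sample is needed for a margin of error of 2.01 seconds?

n = 4893

Margin of error scales as 1/√n, so n₂ = n₁·(E₁/E₂)².
n₂ = 305 × (8.05/2.01)² = 305 × 16.04 = 4892.20
Round up: n₂ = 4893.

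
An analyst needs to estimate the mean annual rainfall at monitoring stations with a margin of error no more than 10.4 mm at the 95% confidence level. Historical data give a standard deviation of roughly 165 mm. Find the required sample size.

967

For a mean, the margin of error is E = z·σ/√n, so n = (zσ/E)².
At 95% confidence, z = 1.960.
n = (1.960 × 165 / 10.4)² = 966.97
Round up: n = 967.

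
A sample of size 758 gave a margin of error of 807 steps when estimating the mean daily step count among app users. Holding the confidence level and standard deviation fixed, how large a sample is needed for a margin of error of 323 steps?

4732

Margin of error scales as 1/√n, so n₂ = n₁·(E₁/E₂)².
n₂ = 758 × (807/323)² = 758 × 6.242 = 4731.44
Round up: n₂ = 4732.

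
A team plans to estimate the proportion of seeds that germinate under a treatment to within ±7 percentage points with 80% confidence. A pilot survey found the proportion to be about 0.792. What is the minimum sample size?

56

For a proportion with margin E = 0.07 at 80% confidence, z = 1.282.
n = p̂(1−p̂)(z/E)² = 0.792 × 0.208 × (1.282/0.07)² = 55.25
Round up: n = 56.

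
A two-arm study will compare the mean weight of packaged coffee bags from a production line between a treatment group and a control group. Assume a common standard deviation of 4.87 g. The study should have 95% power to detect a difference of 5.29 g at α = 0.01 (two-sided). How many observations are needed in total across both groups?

62 total

For two equal groups, n per group = 2·((z_{α/2} + z_β)·σ/δ)².
z_{α/2} = 2.576; z_β = 1.645 (power 95%).
n = 2 × (4.221 × 4.87 / 5.29)² = 2 × 15.10 = 30.20
Round up: n = 31 per group.
Total across both groups: 2 × 31 = 62.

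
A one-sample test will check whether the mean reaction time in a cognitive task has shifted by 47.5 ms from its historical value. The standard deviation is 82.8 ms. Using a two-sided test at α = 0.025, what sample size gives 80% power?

For a one-sample z-test, n = ((z_{α/2} + z_β)·σ/δ)².
z_{α/2} = 2.241 (two-sided α = 0.025); z_β = 0.842 (power 80% → β = 0.2).
n = (3.083 × 82.8 / 47.5)² = 28.88
Round up: n = 29.

29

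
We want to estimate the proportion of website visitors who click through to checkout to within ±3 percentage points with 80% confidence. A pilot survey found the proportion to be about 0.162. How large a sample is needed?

For a proportion with margin E = 0.03 at 80% confidence, z = 1.282.
n = p̂(1−p̂)(z/E)² = 0.162 × 0.838 × (1.282/0.03)² = 247.91
Round up: n = 248.

248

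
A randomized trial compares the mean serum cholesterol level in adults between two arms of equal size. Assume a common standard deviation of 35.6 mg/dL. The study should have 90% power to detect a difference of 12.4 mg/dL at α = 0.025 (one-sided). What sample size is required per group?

174 per group

For two equal groups, n per group = 2·((z_α + z_β)·σ/δ)².
z_α = 1.960; z_β = 1.282 (power 90%).
n = 2 × (3.242 × 35.6 / 12.4)² = 2 × 86.63 = 173.26
Round up: n = 174 per group.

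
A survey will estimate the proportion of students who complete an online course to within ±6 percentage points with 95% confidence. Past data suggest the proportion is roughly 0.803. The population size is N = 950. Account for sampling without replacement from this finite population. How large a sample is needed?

For a proportion with margin E = 0.06 at 95% confidence, z = 1.960.
n = p̂(1−p̂)(z/E)² = 0.803 × 0.197 × (1.960/0.06)² = 168.81 — call this n₀.
Finite-population correction with N = 950: n = n₀ / (1 + (n₀−1)/N) = 168.81 / 1.177 = 143.42
Round up: n = 144.

n = 144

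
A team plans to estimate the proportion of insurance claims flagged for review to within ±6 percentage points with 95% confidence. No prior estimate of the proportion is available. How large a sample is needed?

267

For a proportion with margin E = 0.06 at 95% confidence, z = 1.960.
With no prior estimate, use p = 0.5, which maximizes p(1−p) at 0.25.
n = 0.25 × (z/E)² = 0.25 × (1.960/0.06)² = 266.78
Round up: n = 267.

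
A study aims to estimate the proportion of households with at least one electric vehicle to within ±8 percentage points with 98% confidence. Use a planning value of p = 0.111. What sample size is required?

For a proportion with margin E = 0.08 at 98% confidence, z = 2.326.
n = p̂(1−p̂)(z/E)² = 0.111 × 0.889 × (2.326/0.08)² = 83.42
Round up: n = 84.

84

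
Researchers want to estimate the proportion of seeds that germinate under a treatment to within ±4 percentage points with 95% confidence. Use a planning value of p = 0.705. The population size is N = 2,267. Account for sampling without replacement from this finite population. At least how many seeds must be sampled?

For a proportion with margin E = 0.04 at 95% confidence, z = 1.960.
n = p̂(1−p̂)(z/E)² = 0.705 × 0.295 × (1.960/0.04)² = 499.35 — call this n₀.
Finite-population correction with N = 2,267: n = n₀ / (1 + (n₀−1)/N) = 499.35 / 1.22 = 409.30
Round up: n = 410.

410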